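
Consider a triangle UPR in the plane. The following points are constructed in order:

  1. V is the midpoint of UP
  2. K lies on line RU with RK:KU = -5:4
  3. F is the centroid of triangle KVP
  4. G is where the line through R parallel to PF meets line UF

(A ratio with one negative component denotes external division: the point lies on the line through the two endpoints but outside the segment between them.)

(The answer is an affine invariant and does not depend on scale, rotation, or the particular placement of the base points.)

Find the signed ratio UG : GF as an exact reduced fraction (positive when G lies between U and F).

Work in coordinates with U = (0, 0), P = (1, 0), R = (0, 1).
1. V is the midpoint of UP ⇒ V = (1/2, 0)
2. K lies on line RU with RK:KU = -5:4 ⇒ K = (0, -4)
3. F is the centroid of triangle KVP ⇒ F = (1/2, -4/3)
4. G is where the line through R parallel to PF meets line UF ⇒ G = (-3/16, 1/2)
G = U + t·(F−U) with t = -3/8, so UG:GF = t:(1−t) = -3/8:11/8

UG:GF = -3/11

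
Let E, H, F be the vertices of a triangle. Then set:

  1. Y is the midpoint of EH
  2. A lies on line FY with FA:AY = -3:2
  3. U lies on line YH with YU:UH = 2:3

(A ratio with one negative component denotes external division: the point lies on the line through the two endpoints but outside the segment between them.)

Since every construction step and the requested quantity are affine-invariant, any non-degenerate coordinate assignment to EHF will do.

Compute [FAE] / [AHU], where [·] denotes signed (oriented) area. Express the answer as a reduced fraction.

[FAE]:[AHU] = -5/2

Assign E = (0, 0), H = (1, 0), F = (0, 1) — the answer is frame-independent, so this choice is without loss of generality.
1. Y is the midpoint of EH ⇒ Y = (1/2, 0)
2. A lies on line FY with FA:AY = -3:2 ⇒ A = (3/2, -2)
3. U lies on line YH with YU:UH = 2:3 ⇒ U = (7/10, 0)
2·[FAE] = -3/2, 2·[AHU] = 3/5
[FAE]:[AHU] = -3/2:3/5 = -5/2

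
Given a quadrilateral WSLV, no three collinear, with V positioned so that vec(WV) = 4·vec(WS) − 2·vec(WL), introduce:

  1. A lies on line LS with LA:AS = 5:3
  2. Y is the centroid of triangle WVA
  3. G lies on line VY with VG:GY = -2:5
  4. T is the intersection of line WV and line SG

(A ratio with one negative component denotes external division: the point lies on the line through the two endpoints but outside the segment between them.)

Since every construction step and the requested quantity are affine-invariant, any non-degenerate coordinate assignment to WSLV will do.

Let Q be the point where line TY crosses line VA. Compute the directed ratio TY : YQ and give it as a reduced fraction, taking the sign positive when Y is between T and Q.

Choose coordinates W = (0, 0), S = (1, 0), L = (0, 1), V = (4, -2).
1. A lies on line LS with LA:AS = 5:3 ⇒ A = (5/8, 3/8)
2. Y is the centroid of triangle WVA ⇒ Y = (37/24, -13/24)
3. G lies on line VY with VG:GY = -2:5 ⇒ G = (203/36, -107/36)
4. T is the intersection of line WV and line SG ⇒ T = (214/47, -107/47)
line TY meets VA at Q = (3905/1064, -99/56)
Y = T + t·(Q−T) with t = 133/39, so TY:YQ = 133/39:-94/39

TY:YQ = -133/94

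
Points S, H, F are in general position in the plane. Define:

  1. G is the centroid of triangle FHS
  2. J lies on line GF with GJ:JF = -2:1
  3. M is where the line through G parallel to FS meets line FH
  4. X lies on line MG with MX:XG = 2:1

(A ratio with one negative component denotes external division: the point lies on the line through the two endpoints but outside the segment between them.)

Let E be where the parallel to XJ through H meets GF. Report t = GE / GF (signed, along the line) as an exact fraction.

Choose coordinates S = (0, 0), H = (1, 0), F = (0, 1).
1. G is the centroid of triangle FHS ⇒ G = (1/3, 1/3)
2. J lies on line GF with GJ:JF = -2:1 ⇒ J = (-1/3, 5/3)
3. M is where the line through G parallel to FS meets line FH ⇒ M = (1/3, 2/3)
4. X lies on line MG with MX:XG = 2:1 ⇒ X = (1/3, 4/9)
through H parallel to XJ: direction (-2/3, 11/9); meets GF at E = (-5, 11)
E = G + t·(F−G) with t = 16

t = 16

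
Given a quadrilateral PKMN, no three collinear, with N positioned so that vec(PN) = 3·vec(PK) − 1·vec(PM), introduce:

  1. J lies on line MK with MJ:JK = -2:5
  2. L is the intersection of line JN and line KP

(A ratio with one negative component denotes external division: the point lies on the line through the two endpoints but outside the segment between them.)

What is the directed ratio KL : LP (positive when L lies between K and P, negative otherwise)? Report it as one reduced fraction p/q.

KL:LP = -5/13

Work in coordinates with P = (0, 0), K = (1, 0), M = (0, 1), N = (3, -1).
1. J lies on line MK with MJ:JK = -2:5 ⇒ J = (-2/3, 5/3)
2. L is the intersection of line JN and line KP ⇒ L = (13/8, 0)
L = K + t·(P−K) with t = -5/8, so KL:LP = t:(1−t) = -5/8:13/8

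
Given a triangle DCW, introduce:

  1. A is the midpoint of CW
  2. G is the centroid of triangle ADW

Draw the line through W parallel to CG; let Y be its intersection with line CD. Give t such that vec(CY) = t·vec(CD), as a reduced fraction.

t = -2/3

Assign D = (0, 0), C = (1, 0), W = (0, 1) — the answer is frame-independent, so this choice is without loss of generality.
1. A is the midpoint of CW ⇒ A = (1/2, 1/2)
2. G is the centroid of triangle ADW ⇒ G = (1/6, 1/2)
through W parallel to CG: direction (-5/6, 1/2); meets CD at Y = (5/3, 0)
Y = C + t·(D−C) with t = -2/3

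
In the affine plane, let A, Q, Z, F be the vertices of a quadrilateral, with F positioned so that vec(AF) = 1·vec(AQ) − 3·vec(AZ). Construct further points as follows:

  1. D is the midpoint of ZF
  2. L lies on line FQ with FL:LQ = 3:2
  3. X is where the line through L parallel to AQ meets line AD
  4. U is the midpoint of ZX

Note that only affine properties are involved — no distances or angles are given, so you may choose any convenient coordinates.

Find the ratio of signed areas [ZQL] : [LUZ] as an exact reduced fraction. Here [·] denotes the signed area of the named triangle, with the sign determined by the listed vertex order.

[ZQL]:[LUZ] = 30/11

Choose coordinates A = (0, 0), Q = (1, 0), Z = (0, 1), F = (1, -3).
1. D is the midpoint of ZF ⇒ D = (1/2, -1)
2. L lies on line FQ with FL:LQ = 3:2 ⇒ L = (1, -6/5)
3. X is where the line through L parallel to AQ meets line AD ⇒ X = (3/5, -6/5)
4. U is the midpoint of ZX ⇒ U = (3/10, -1/10)
2·[ZQL] = -6/5, 2·[LUZ] = -11/25
[ZQL]:[LUZ] = -6/5:-11/25 = 30/11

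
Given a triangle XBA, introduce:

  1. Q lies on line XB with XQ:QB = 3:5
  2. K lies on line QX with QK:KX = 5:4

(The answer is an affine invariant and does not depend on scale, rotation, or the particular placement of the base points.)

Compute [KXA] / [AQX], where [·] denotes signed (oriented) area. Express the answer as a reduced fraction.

Choose coordinates X = (0, 0), B = (1, 0), A = (0, 1).
1. Q lies on line XB with XQ:QB = 3:5 ⇒ Q = (3/8, 0)
2. K lies on line QX with QK:KX = 5:4 ⇒ K = (1/6, 0)
2·[KXA] = -1/6, 2·[AQX] = -3/8
[KXA]:[AQX] = -1/6:-3/8 = 4/9

[KXA]:[AQX] = 4/9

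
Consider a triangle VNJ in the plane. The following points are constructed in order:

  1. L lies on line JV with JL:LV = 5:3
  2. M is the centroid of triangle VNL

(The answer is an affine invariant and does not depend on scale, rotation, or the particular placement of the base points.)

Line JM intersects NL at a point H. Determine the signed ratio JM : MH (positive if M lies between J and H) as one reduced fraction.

Set V = (0, 0), N = (1, 0), J = (0, 1); any affine frame gives the same invariant.
1. L lies on line JV with JL:LV = 5:3 ⇒ L = (0, 3/8)
2. M is the centroid of triangle VNL ⇒ M = (1/3, 1/8)
line JM meets NL at H = (5/18, 13/48)
M = J + t·(H−J) with t = 6/5, so JM:MH = 6/5:-1/5

JM:MH = -6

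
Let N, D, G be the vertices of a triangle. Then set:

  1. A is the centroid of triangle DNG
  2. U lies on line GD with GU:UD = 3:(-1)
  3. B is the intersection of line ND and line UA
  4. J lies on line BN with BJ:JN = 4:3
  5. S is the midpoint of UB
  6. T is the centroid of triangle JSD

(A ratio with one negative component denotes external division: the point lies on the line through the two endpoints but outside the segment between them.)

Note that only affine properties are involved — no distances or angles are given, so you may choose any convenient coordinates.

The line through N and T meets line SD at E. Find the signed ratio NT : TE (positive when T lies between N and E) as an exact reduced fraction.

Assign N = (0, 0), D = (1, 0), G = (0, 1) — the answer is frame-independent, so this choice is without loss of generality.
1. A is the centroid of triangle DNG ⇒ A = (1/3, 1/3)
2. U lies on line GD with GU:UD = 3:(-1) ⇒ U = (3/2, -1/2)
3. B is the intersection of line ND and line UA ⇒ B = (4/5, 0)
4. J lies on line BN with BJ:JN = 4:3 ⇒ J = (12/35, 0)
5. S is the midpoint of UB ⇒ S = (23/20, -1/4)
6. T is the centroid of triangle JSD ⇒ T = (349/420, -1/12)
line NT meets SD at E = (349/328, -35/328)
T = N + t·(E−N) with t = 82/105, so NT:TE = 82/105:23/105

NT:TE = 82/23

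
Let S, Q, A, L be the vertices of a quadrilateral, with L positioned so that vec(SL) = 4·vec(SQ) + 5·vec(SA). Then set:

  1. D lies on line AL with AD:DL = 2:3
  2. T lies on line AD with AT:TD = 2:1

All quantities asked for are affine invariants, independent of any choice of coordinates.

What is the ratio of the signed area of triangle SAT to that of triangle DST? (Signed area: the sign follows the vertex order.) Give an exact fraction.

Assign S = (0, 0), Q = (1, 0), A = (0, 1), L = (4, 5) — the answer is frame-independent, so this choice is without loss of generality.
1. D lies on line AL with AD:DL = 2:3 ⇒ D = (8/5, 13/5)
2. T lies on line AD with AT:TD = 2:1 ⇒ T = (16/15, 31/15)
2·[SAT] = -16/15, 2·[DST] = -8/15
[SAT]:[DST] = -16/15:-8/15 = 2

[SAT]:[DST] = 2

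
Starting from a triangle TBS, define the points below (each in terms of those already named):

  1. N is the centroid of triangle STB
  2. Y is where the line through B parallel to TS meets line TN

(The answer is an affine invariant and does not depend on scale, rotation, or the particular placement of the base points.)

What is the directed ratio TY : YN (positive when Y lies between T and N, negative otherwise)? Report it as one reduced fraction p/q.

Set T = (0, 0), B = (1, 0), S = (0, 1); any affine frame gives the same invariant.
1. N is the centroid of triangle STB ⇒ N = (1/3, 1/3)
2. Y is where the line through B parallel to TS meets line TN ⇒ Y = (1, 1)
Y = T + t·(N−T) with t = 3, so TY:YN = t:(1−t) = 3:-2

TY:YN = -3/2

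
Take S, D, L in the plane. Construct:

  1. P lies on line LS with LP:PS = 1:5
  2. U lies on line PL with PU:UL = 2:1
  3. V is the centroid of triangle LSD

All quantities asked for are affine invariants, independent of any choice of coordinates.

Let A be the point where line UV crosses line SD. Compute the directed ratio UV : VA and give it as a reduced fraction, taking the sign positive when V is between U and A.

Work in coordinates with S = (0, 0), D = (1, 0), L = (0, 1).
1. P lies on line LS with LP:PS = 1:5 ⇒ P = (0, 5/6)
2. U lies on line PL with PU:UL = 2:1 ⇒ U = (0, 17/18)
3. V is the centroid of triangle LSD ⇒ V = (1/3, 1/3)
line UV meets SD at A = (17/33, 0)
V = U + t·(A−U) with t = 11/17, so UV:VA = 11/17:6/17

UV:VA = 11/6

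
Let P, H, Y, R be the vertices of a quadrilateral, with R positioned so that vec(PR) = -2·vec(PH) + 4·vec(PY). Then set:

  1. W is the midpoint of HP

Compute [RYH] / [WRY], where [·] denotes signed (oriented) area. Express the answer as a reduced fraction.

Assign P = (0, 0), H = (1, 0), Y = (0, 1), R = (-2, 4) — the answer is frame-independent, so this choice is without loss of generality.
1. W is the midpoint of HP ⇒ W = (1/2, 0)
2·[RYH] = 1, 2·[WRY] = -1/2
[RYH]:[WRY] = 1:-1/2 = -2

[RYH]:[WRY] = -2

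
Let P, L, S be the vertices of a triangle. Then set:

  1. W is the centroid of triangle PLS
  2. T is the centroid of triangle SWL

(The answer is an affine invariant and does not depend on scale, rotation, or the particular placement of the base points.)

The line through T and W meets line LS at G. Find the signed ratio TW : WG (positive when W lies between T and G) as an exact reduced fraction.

TW:WG = -2/3

Assign P = (0, 0), L = (1, 0), S = (0, 1) — the answer is frame-independent, so this choice is without loss of generality.
1. W is the centroid of triangle PLS ⇒ W = (1/3, 1/3)
2. T is the centroid of triangle SWL ⇒ T = (4/9, 4/9)
line TW meets LS at G = (1/2, 1/2)
W = T + t·(G−T) with t = -2, so TW:WG = -2:3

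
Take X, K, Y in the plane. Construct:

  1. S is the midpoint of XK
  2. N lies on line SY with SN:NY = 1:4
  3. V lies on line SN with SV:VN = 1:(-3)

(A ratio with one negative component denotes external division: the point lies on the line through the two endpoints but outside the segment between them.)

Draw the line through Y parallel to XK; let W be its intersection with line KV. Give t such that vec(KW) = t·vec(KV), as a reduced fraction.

Work in coordinates with X = (0, 0), K = (1, 0), Y = (0, 1).
1. S is the midpoint of XK ⇒ S = (1/2, 0)
2. N lies on line SY with SN:NY = 1:4 ⇒ N = (2/5, 1/5)
3. V lies on line SN with SV:VN = 1:(-3) ⇒ V = (11/20, -1/10)
through Y parallel to XK: direction (1, 0); meets KV at W = (11/2, 1)
W = K + t·(V−K) with t = -10

t = -10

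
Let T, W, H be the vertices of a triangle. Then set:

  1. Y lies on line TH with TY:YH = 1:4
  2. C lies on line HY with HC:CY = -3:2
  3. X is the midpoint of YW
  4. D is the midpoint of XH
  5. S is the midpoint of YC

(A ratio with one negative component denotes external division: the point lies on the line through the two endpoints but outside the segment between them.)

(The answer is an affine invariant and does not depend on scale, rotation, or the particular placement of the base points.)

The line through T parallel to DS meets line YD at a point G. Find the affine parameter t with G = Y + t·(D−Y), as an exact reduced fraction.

Work in coordinates with T = (0, 0), W = (1, 0), H = (0, 1).
1. Y lies on line TH with TY:YH = 1:4 ⇒ Y = (0, 1/5)
2. C lies on line HY with HC:CY = -3:2 ⇒ C = (0, -7/5)
3. X is the midpoint of YW ⇒ X = (1/2, 1/10)
4. D is the midpoint of XH ⇒ D = (1/4, 11/20)
5. S is the midpoint of YC ⇒ S = (0, -3/5)
through T parallel to DS: direction (-1/4, -23/20); meets YD at G = (1/16, 23/80)
G = Y + t·(D−Y) with t = 1/4

t = 1/4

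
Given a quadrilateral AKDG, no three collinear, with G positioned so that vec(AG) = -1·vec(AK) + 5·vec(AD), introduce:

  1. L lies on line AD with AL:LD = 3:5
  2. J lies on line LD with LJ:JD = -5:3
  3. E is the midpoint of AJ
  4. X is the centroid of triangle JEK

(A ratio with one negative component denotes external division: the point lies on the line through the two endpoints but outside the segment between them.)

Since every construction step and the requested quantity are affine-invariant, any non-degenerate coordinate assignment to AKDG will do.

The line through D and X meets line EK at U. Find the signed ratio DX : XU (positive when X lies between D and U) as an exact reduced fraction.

Set A = (0, 0), K = (1, 0), D = (0, 1), G = (-1, 5); any affine frame gives the same invariant.
1. L lies on line AD with AL:LD = 3:5 ⇒ L = (0, 3/8)
2. J lies on line LD with LJ:JD = -5:3 ⇒ J = (0, 31/16)
3. E is the midpoint of AJ ⇒ E = (0, 31/32)
4. X is the centroid of triangle JEK ⇒ X = (1/3, 31/32)
line DX meets EK at U = (-1/28, 899/896)
X = D + t·(U−D) with t = -28/3, so DX:XU = -28/3:31/3

DX:XU = -28/31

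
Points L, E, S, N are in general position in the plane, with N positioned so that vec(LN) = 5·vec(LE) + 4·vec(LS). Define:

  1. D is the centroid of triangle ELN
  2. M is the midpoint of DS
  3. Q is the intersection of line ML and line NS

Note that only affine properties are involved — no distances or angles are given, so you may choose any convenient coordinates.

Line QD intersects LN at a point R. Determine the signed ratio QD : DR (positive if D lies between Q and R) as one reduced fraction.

QD:DR = -233/68

Work in coordinates with L = (0, 0), E = (1, 0), S = (0, 1), N = (5, 4).
1. D is the centroid of triangle ELN ⇒ D = (2, 4/3)
2. M is the midpoint of DS ⇒ M = (1, 7/6)
3. Q is the intersection of line ML and line NS ⇒ Q = (30/17, 35/17)
line QD meets LN at R = (450/233, 360/233)
D = Q + t·(R−Q) with t = 233/165, so QD:DR = 233/165:-68/165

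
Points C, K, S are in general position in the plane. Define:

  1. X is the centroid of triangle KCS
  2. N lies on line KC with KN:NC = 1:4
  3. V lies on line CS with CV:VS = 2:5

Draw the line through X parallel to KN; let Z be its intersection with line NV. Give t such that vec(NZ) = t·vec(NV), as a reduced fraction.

Assign C = (0, 0), K = (1, 0), S = (0, 1) — the answer is frame-independent, so this choice is without loss of generality.
1. X is the centroid of triangle KCS ⇒ X = (1/3, 1/3)
2. N lies on line KC with KN:NC = 1:4 ⇒ N = (4/5, 0)
3. V lies on line CS with CV:VS = 2:5 ⇒ V = (0, 2/7)
through X parallel to KN: direction (-1/5, 0); meets NV at Z = (-2/15, 1/3)
Z = N + t·(V−N) with t = 7/6

t = 7/6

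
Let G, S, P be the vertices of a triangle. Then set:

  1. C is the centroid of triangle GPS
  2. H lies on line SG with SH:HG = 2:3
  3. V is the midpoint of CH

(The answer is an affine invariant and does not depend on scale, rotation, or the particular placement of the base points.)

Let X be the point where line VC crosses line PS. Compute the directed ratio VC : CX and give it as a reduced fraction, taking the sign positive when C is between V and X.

VC:CX = 1/10

Choose coordinates G = (0, 0), S = (1, 0), P = (0, 1).
1. C is the centroid of triangle GPS ⇒ C = (1/3, 1/3)
2. H lies on line SG with SH:HG = 2:3 ⇒ H = (3/5, 0)
3. V is the midpoint of CH ⇒ V = (7/15, 1/6)
line VC meets PS at X = (-1, 2)
C = V + t·(X−V) with t = 1/11, so VC:CX = 1/11:10/11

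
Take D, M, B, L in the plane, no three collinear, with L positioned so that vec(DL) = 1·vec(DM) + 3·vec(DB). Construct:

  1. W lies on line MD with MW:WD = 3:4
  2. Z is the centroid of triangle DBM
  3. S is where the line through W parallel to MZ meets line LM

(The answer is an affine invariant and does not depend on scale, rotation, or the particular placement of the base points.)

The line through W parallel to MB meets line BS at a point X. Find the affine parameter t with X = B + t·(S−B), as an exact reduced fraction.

Work in coordinates with D = (0, 0), M = (1, 0), B = (0, 1), L = (1, 3).
1. W lies on line MD with MW:WD = 3:4 ⇒ W = (4/7, 0)
2. Z is the centroid of triangle DBM ⇒ Z = (1/3, 1/3)
3. S is where the line through W parallel to MZ meets line LM ⇒ S = (1, -3/14)
through W parallel to MB: direction (-1, 1); meets BS at X = (2, -10/7)
X = B + t·(S−B) with t = 2

t = 2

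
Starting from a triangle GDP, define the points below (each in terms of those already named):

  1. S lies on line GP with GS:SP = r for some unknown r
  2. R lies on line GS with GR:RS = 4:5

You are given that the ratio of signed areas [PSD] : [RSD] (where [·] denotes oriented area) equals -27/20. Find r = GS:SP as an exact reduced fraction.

Work in coordinates with G = (0, 0), D = (1, 0), P = (0, 1).
1. With GS:SP = r, write λ = r/(r+1) so S = G + λ·(P−G); S is affine-linear in λ
2. R lies on line GS with GR:RS = 4:5 ⇒ R is an affine combination of earlier points and hence also affine-linear in λ
Every point depending on S is an affine combination of S and λ-independent points, so each such coordinate is linear in λ; the λ² term in each signed area is a multiple of (P−G)×(P−G) = 0, so 2·[PSD] and 2·[RSD] are each linear in λ. Evaluating at λ=0 and λ=1:
  2·[PSD] = −λ + 1,   2·[RSD] = -5/9·λ
So [PSD]:[RSD] = (−λ + 1) / (-5/9·λ). Setting this equal to -27/20:
  −λ + 1 = -27/20·(-5/9·λ)  ⇒  λ = 4/7
Then r = λ/(1−λ) = (4/7)/(3/7) = 4/3. Check: with r = 4/3, S = (0, 4/7) and [PSD]:[RSD] = -27/20 as required.

r = 4/3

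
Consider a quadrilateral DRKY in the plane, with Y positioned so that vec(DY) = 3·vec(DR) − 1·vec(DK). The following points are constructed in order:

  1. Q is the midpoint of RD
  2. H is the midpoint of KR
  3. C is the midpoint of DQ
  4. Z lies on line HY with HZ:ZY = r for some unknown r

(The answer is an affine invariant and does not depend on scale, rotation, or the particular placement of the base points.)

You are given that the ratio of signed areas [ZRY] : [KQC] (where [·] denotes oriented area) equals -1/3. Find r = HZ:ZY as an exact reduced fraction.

r = 5

Work in coordinates with D = (0, 0), R = (1, 0), K = (0, 1), Y = (3, -1).
1. Q is the midpoint of RD ⇒ Q = (1/2, 0)
2. H is the midpoint of KR ⇒ H = (1/2, 1/2)
3. C is the midpoint of DQ ⇒ C = (1/4, 0)
4. With HZ:ZY = r, write λ = r/(r+1) so Z = H + λ·(Y−H); Z is affine-linear in λ
Every point depending on Z is an affine combination of Z and λ-independent points, so each such coordinate is linear in λ; the λ² term in each signed area is a multiple of (Y−H)×(Y−H) = 0, so 2·[ZRY] and 2·[KQC] are each linear in λ. Evaluating at λ=0 and λ=1:
  2·[ZRY] = -1/2·λ + 1/2,   2·[KQC] = -1/4
So [ZRY]:[KQC] = (-1/2·λ + 1/2) / (-1/4). Setting this equal to -1/3:
  -1/2·λ + 1/2 = -1/3·(-1/4)  ⇒  λ = 5/6
Then r = λ/(1−λ) = (5/6)/(1/6) = 5. Check: with r = 5, Z = (31/12, -3/4) and [ZRY]:[KQC] = -1/3 as required.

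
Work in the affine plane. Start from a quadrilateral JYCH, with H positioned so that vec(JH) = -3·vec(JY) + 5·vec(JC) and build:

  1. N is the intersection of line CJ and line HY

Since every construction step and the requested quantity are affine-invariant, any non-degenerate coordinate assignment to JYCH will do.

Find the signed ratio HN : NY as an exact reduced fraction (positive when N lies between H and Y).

HN:NY = 3

Set J = (0, 0), Y = (1, 0), C = (0, 1), H = (-3, 5); any affine frame gives the same invariant.
1. N is the intersection of line CJ and line HY ⇒ N = (0, 5/4)
N = H + t·(Y−H) with t = 3/4, so HN:NY = t:(1−t) = 3/4:1/4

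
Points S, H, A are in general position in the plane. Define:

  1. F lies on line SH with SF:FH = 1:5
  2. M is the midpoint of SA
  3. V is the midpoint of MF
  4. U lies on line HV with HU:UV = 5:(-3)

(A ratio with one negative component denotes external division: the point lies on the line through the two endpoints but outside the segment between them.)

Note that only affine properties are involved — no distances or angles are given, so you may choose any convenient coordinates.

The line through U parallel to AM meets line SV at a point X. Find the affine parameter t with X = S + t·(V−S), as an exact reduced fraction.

t = -31/2

Work in coordinates with S = (0, 0), H = (1, 0), A = (0, 1).
1. F lies on line SH with SF:FH = 1:5 ⇒ F = (1/6, 0)
2. M is the midpoint of SA ⇒ M = (0, 1/2)
3. V is the midpoint of MF ⇒ V = (1/12, 1/4)
4. U lies on line HV with HU:UV = 5:(-3) ⇒ U = (-31/24, 5/8)
through U parallel to AM: direction (0, -1/2); meets SV at X = (-31/24, -31/8)
X = S + t·(V−S) with t = -31/2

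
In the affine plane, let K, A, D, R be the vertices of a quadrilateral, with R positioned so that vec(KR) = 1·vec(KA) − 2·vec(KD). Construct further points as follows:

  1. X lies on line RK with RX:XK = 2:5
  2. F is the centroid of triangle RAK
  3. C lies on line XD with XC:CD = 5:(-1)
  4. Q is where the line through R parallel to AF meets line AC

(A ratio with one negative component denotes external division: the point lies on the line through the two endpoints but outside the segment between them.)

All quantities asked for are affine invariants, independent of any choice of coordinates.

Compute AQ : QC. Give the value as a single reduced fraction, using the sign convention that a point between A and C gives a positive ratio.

Work in coordinates with K = (0, 0), A = (1, 0), D = (0, 1), R = (1, -2).
1. X lies on line RK with RX:XK = 2:5 ⇒ X = (5/7, -10/7)
2. F is the centroid of triangle RAK ⇒ F = (2/3, -2/3)
3. C lies on line XD with XC:CD = 5:(-1) ⇒ C = (-5/28, 45/28)
4. Q is where the line through R parallel to AF meets line AC ⇒ Q = (59/37, -30/37)
Q = A + t·(C−A) with t = -56/111, so AQ:QC = t:(1−t) = -56/111:167/111

AQ:QC = -56/167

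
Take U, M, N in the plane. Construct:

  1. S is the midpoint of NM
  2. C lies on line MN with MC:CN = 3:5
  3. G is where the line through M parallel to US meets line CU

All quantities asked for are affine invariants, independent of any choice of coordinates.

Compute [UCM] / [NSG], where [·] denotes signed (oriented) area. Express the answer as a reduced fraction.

Assign U = (0, 0), M = (1, 0), N = (0, 1) — the answer is frame-independent, so this choice is without loss of generality.
1. S is the midpoint of NM ⇒ S = (1/2, 1/2)
2. C lies on line MN with MC:CN = 3:5 ⇒ C = (5/8, 3/8)
3. G is where the line through M parallel to US meets line CU ⇒ G = (5/2, 3/2)
2·[UCM] = -3/8, 2·[NSG] = 3/2
[UCM]:[NSG] = -3/8:3/2 = -1/4

[UCM]:[NSG] = -1/4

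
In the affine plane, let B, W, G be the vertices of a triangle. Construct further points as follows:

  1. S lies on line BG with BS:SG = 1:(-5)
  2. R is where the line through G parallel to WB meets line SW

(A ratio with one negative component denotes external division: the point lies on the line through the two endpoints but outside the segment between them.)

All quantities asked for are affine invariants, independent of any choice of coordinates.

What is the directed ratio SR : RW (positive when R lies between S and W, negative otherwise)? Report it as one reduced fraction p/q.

SR:RW = -5/4

Work in coordinates with B = (0, 0), W = (1, 0), G = (0, 1).
1. S lies on line BG with BS:SG = 1:(-5) ⇒ S = (0, -1/4)
2. R is where the line through G parallel to WB meets line SW ⇒ R = (5, 1)
R = S + t·(W−S) with t = 5, so SR:RW = t:(1−t) = 5:-4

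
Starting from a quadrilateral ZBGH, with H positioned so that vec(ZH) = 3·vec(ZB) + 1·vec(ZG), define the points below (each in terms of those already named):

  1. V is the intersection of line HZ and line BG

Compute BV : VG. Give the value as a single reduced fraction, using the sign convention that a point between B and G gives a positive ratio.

BV:VG = 1/3

Work in coordinates with Z = (0, 0), B = (1, 0), G = (0, 1), H = (3, 1).
1. V is the intersection of line HZ and line BG ⇒ V = (3/4, 1/4)
V = B + t·(G−B) with t = 1/4, so BV:VG = t:(1−t) = 1/4:3/4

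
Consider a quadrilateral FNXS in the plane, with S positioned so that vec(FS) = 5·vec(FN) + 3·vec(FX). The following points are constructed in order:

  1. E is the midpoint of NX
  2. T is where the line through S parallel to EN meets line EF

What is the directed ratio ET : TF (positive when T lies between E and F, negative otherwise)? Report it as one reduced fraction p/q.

Choose coordinates F = (0, 0), N = (1, 0), X = (0, 1), S = (5, 3).
1. E is the midpoint of NX ⇒ E = (1/2, 1/2)
2. T is where the line through S parallel to EN meets line EF ⇒ T = (4, 4)
T = E + t·(F−E) with t = -7, so ET:TF = t:(1−t) = -7:8

ET:TF = -7/8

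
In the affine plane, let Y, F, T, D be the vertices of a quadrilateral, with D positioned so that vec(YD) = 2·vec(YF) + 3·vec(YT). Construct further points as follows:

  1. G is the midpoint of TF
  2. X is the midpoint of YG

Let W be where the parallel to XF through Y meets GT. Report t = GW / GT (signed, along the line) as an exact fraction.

Choose coordinates Y = (0, 0), F = (1, 0), T = (0, 1), D = (2, 3).
1. G is the midpoint of TF ⇒ G = (1/2, 1/2)
2. X is the midpoint of YG ⇒ X = (1/4, 1/4)
through Y parallel to XF: direction (3/4, -1/4); meets GT at W = (3/2, -1/2)
W = G + t·(T−G) with t = -2

t = -2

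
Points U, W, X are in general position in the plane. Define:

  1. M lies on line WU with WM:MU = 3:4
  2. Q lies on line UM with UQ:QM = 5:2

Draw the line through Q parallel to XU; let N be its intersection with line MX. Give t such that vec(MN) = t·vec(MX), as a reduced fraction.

t = 2/7

Choose coordinates U = (0, 0), W = (1, 0), X = (0, 1).
1. M lies on line WU with WM:MU = 3:4 ⇒ M = (4/7, 0)
2. Q lies on line UM with UQ:QM = 5:2 ⇒ Q = (20/49, 0)
through Q parallel to XU: direction (0, -1); meets MX at N = (20/49, 2/7)
N = M + t·(X−M) with t = 2/7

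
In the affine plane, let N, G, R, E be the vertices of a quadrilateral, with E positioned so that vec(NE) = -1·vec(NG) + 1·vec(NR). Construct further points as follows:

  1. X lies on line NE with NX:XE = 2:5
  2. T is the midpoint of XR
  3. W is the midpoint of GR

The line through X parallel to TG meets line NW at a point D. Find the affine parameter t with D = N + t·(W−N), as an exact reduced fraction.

Assign N = (0, 0), G = (1, 0), R = (0, 1), E = (-1, 1) — the answer is frame-independent, so this choice is without loss of generality.
1. X lies on line NE with NX:XE = 2:5 ⇒ X = (-2/7, 2/7)
2. T is the midpoint of XR ⇒ T = (-1/7, 9/14)
3. W is the midpoint of GR ⇒ W = (1/2, 1/2)
through X parallel to TG: direction (8/7, -9/14); meets NW at D = (2/25, 2/25)
D = N + t·(W−N) with t = 4/25

t = 4/25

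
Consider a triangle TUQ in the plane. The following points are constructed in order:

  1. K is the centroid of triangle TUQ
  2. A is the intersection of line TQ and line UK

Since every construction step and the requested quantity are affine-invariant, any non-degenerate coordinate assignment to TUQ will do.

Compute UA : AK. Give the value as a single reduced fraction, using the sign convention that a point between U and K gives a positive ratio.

Assign T = (0, 0), U = (1, 0), Q = (0, 1) — the answer is frame-independent, so this choice is without loss of generality.
1. K is the centroid of triangle TUQ ⇒ K = (1/3, 1/3)
2. A is the intersection of line TQ and line UK ⇒ A = (0, 1/2)
A = U + t·(K−U) with t = 3/2, so UA:AK = t:(1−t) = 3/2:-1/2

UA:AK = -3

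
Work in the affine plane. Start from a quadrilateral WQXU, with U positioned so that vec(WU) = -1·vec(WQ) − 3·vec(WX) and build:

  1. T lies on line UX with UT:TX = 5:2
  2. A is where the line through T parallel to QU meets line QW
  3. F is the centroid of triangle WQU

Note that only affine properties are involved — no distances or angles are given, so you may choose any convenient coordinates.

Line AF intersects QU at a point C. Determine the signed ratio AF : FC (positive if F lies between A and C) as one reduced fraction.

Set W = (0, 0), Q = (1, 0), X = (0, 1), U = (-1, -3); any affine frame gives the same invariant.
1. T lies on line UX with UT:TX = 5:2 ⇒ T = (-2/7, -1/7)
2. A is where the line through T parallel to QU meets line QW ⇒ A = (-4/21, 0)
3. F is the centroid of triangle WQU ⇒ F = (0, -1)
line AF meets QU at C = (2/27, -25/18)
F = A + t·(C−A) with t = 18/25, so AF:FC = 18/25:7/25

AF:FC = 18/7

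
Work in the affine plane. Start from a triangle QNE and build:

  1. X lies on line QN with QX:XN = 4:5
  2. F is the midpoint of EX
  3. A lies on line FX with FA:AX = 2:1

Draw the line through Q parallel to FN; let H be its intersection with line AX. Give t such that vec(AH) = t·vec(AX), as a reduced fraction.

Assign Q = (0, 0), N = (1, 0), E = (0, 1) — the answer is frame-independent, so this choice is without loss of generality.
1. X lies on line QN with QX:XN = 4:5 ⇒ X = (4/9, 0)
2. F is the midpoint of EX ⇒ F = (2/9, 1/2)
3. A lies on line FX with FA:AX = 2:1 ⇒ A = (10/27, 1/6)
through Q parallel to FN: direction (7/9, -1/2); meets AX at H = (28/45, -2/5)
H = A + t·(X−A) with t = 17/5

t = 17/5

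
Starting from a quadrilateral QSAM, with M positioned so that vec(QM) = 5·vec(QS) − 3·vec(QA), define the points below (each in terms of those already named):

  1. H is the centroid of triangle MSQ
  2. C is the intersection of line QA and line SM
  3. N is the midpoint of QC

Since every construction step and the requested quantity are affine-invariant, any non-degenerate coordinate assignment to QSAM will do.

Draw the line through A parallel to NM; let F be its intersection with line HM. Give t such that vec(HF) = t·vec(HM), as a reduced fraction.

Set Q = (0, 0), S = (1, 0), A = (0, 1), M = (5, -3); any affine frame gives the same invariant.
1. H is the centroid of triangle MSQ ⇒ H = (2, -1)
2. C is the intersection of line QA and line SM ⇒ C = (0, 3/4)
3. N is the midpoint of QC ⇒ N = (0, 3/8)
through A parallel to NM: direction (5, -27/8); meets HM at F = (80, -53)
F = H + t·(M−H) with t = 26

t = 26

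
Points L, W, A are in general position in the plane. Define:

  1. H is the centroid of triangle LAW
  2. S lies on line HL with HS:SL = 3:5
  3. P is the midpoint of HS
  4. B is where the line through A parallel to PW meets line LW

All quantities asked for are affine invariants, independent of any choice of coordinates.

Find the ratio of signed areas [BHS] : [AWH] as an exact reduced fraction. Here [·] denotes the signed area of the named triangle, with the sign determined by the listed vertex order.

Work in coordinates with L = (0, 0), W = (1, 0), A = (0, 1).
1. H is the centroid of triangle LAW ⇒ H = (1/3, 1/3)
2. S lies on line HL with HS:SL = 3:5 ⇒ S = (5/24, 5/24)
3. P is the midpoint of HS ⇒ P = (13/48, 13/48)
4. B is where the line through A parallel to PW meets line LW ⇒ B = (35/13, 0)
2·[BHS] = 35/104, 2·[AWH] = -1/3
[BHS]:[AWH] = 35/104:-1/3 = -105/104

[BHS]:[AWH] = -105/104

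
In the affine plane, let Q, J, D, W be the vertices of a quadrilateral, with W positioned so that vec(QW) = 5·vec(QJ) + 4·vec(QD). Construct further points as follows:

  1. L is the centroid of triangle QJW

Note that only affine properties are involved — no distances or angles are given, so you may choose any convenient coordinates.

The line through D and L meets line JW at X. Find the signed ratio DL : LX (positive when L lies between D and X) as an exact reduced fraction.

DL:LX = 5

Work in coordinates with Q = (0, 0), J = (1, 0), D = (0, 1), W = (5, 4).
1. L is the centroid of triangle QJW ⇒ L = (2, 4/3)
line DL meets JW at X = (12/5, 7/5)
L = D + t·(X−D) with t = 5/6, so DL:LX = 5/6:1/6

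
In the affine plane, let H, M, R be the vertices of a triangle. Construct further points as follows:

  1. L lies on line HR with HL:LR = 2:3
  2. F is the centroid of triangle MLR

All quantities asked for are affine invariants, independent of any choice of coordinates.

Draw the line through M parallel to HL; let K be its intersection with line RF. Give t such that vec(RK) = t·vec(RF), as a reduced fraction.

t = 3

Work in coordinates with H = (0, 0), M = (1, 0), R = (0, 1).
1. L lies on line HR with HL:LR = 2:3 ⇒ L = (0, 2/5)
2. F is the centroid of triangle MLR ⇒ F = (1/3, 7/15)
through M parallel to HL: direction (0, 2/5); meets RF at K = (1, -3/5)
K = R + t·(F−R) with t = 3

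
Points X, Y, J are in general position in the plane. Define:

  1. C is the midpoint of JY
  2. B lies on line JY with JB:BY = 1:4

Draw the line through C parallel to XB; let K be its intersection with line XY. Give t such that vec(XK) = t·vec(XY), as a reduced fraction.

Choose coordinates X = (0, 0), Y = (1, 0), J = (0, 1).
1. C is the midpoint of JY ⇒ C = (1/2, 1/2)
2. B lies on line JY with JB:BY = 1:4 ⇒ B = (1/5, 4/5)
through C parallel to XB: direction (1/5, 4/5); meets XY at K = (3/8, 0)
K = X + t·(Y−X) with t = 3/8

t = 3/8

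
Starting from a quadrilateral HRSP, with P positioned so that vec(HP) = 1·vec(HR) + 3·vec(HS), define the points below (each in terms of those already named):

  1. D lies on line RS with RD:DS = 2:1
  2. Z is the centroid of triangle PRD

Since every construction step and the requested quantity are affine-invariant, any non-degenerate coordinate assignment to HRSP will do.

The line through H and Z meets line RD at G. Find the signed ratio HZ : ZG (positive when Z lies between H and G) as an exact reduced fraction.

Assign H = (0, 0), R = (1, 0), S = (0, 1), P = (1, 3) — the answer is frame-independent, so this choice is without loss of generality.
1. D lies on line RS with RD:DS = 2:1 ⇒ D = (1/3, 2/3)
2. Z is the centroid of triangle PRD ⇒ Z = (7/9, 11/9)
line HZ meets RD at G = (7/18, 11/18)
Z = H + t·(G−H) with t = 2, so HZ:ZG = 2:-1

HZ:ZG = -2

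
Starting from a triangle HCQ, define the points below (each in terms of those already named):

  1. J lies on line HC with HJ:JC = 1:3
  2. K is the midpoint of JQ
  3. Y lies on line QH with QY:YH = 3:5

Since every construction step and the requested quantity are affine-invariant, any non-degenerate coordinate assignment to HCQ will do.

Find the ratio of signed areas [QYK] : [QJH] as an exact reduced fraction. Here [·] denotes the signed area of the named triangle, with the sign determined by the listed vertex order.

[QYK]:[QJH] = -3/16

Work in coordinates with H = (0, 0), C = (1, 0), Q = (0, 1).
1. J lies on line HC with HJ:JC = 1:3 ⇒ J = (1/4, 0)
2. K is the midpoint of JQ ⇒ K = (1/8, 1/2)
3. Y lies on line QH with QY:YH = 3:5 ⇒ Y = (0, 5/8)
2·[QYK] = 3/64, 2·[QJH] = -1/4
[QYK]:[QJH] = 3/64:-1/4 = -3/16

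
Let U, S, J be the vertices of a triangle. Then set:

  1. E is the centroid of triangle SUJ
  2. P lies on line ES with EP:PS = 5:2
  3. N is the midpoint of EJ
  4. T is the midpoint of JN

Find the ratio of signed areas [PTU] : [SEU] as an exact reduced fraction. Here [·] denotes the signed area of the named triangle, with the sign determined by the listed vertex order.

[PTU]:[SEU] = 2

Set U = (0, 0), S = (1, 0), J = (0, 1); any affine frame gives the same invariant.
1. E is the centroid of triangle SUJ ⇒ E = (1/3, 1/3)
2. P lies on line ES with EP:PS = 5:2 ⇒ P = (17/21, 2/21)
3. N is the midpoint of EJ ⇒ N = (1/6, 2/3)
4. T is the midpoint of JN ⇒ T = (1/12, 5/6)
2·[PTU] = 2/3, 2·[SEU] = 1/3
[PTU]:[SEU] = 2/3:1/3 = 2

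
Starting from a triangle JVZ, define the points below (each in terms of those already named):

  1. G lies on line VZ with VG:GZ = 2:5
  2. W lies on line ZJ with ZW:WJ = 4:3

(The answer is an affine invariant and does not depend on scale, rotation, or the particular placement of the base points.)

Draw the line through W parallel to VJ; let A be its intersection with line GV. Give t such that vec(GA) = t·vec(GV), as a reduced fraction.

Choose coordinates J = (0, 0), V = (1, 0), Z = (0, 1).
1. G lies on line VZ with VG:GZ = 2:5 ⇒ G = (5/7, 2/7)
2. W lies on line ZJ with ZW:WJ = 4:3 ⇒ W = (0, 3/7)
through W parallel to VJ: direction (-1, 0); meets GV at A = (4/7, 3/7)
A = G + t·(V−G) with t = -1/2

t = -1/2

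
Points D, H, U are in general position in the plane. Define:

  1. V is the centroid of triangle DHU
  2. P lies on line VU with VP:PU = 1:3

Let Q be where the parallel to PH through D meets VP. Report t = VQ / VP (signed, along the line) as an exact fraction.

t = -5

Set D = (0, 0), H = (1, 0), U = (0, 1); any affine frame gives the same invariant.
1. V is the centroid of triangle DHU ⇒ V = (1/3, 1/3)
2. P lies on line VU with VP:PU = 1:3 ⇒ P = (1/4, 1/2)
through D parallel to PH: direction (3/4, -1/2); meets VP at Q = (3/4, -1/2)
Q = V + t·(P−V) with t = -5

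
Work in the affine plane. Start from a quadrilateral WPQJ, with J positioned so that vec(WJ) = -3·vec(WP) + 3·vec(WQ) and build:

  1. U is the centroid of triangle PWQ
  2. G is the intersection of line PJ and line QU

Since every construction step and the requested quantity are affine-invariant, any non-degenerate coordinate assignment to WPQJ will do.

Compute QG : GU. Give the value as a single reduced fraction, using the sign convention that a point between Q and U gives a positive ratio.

QG:GU = 3/2

Choose coordinates W = (0, 0), P = (1, 0), Q = (0, 1), J = (-3, 3).
1. U is the centroid of triangle PWQ ⇒ U = (1/3, 1/3)
2. G is the intersection of line PJ and line QU ⇒ G = (1/5, 3/5)
G = Q + t·(U−Q) with t = 3/5, so QG:GU = t:(1−t) = 3/5:2/5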